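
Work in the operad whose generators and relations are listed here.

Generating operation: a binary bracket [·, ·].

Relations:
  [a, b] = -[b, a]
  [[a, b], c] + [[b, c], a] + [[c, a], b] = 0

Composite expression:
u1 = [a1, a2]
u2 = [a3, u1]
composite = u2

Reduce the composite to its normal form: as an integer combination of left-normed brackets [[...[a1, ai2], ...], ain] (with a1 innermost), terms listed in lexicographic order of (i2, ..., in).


-[[a1, a2], a3]

A multilinear Lie element is pinned by a1-initial words (a1 innermost).
Composite bracket: [a3, [a1, a2]]
The bracket unfolds into 4 signed words via [a, b] = ab - ba (2^2 = 4).
Keep just the words that open with a1:
  from a1a2a3, sign -1: term -[[a1, a2], a3]


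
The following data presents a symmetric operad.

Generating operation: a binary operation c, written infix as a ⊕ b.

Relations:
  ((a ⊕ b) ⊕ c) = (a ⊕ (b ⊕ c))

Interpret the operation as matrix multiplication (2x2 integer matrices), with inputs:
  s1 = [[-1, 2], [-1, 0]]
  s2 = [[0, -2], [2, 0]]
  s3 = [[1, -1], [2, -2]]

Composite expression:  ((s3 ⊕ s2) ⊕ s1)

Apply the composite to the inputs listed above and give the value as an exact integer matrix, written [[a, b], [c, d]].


[[4, -4], [8, -8]]

(s3 ⊕ s2) = [[-2, -2], [-4, -4]]
((s3 ⊕ s2) ⊕ s1) = [[4, -4], [8, -8]]


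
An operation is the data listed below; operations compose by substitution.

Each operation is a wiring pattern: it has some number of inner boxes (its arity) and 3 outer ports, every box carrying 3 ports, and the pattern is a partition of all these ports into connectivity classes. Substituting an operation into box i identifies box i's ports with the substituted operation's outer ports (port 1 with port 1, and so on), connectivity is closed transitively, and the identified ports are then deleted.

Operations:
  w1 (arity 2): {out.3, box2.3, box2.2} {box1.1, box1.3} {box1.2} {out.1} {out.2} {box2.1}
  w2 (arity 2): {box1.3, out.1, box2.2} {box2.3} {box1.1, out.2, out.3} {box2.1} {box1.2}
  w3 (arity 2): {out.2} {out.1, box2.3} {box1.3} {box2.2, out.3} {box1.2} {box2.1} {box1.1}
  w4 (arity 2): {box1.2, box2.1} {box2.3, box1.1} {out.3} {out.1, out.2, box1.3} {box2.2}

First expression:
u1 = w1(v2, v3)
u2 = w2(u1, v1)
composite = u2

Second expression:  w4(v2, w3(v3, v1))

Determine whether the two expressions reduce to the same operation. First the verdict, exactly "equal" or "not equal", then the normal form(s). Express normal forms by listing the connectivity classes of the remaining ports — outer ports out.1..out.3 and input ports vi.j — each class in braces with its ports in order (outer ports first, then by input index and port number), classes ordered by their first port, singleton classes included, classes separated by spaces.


not equal: they reduce to {out.1, v1.2, v3.2, v3.3} {out.2, out.3} {v1.1} {v1.3} {v2.1, v2.3} {v2.2} {v3.1} and {out.1, out.2, v2.3} {out.3} {v1.1} {v1.2, v2.1} {v1.3, v2.2} {v3.1} {v3.2} {v3.3}

In normal form, the first expression is {out.1, v1.2, v3.2, v3.3} {out.2, out.3} {v1.1} {v1.3} {v2.1, v2.3} {v2.2} {v3.1}
In normal form, the second expression is {out.1, out.2, v2.3} {out.3} {v1.1} {v1.2, v2.1} {v1.3, v2.2} {v3.1} {v3.2} {v3.3}
The forms do not match — not equal.


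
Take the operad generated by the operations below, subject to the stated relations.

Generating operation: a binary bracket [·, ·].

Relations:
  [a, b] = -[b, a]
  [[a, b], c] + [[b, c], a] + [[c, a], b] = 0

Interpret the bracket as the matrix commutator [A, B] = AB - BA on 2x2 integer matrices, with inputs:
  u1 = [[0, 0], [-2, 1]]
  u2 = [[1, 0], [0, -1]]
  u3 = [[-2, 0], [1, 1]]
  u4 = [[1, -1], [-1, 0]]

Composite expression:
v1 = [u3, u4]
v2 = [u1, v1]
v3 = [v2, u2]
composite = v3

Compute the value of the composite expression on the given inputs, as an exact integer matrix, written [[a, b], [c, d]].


[[0, 6], [-12, 0]]

[u3, u4] = [[1, 3], [-2, -1]]
[u1, [u3, u4]] = [[6, -3], [-6, -6]]
[[u1, [u3, u4]], u2] = [[0, 6], [-12, 0]]


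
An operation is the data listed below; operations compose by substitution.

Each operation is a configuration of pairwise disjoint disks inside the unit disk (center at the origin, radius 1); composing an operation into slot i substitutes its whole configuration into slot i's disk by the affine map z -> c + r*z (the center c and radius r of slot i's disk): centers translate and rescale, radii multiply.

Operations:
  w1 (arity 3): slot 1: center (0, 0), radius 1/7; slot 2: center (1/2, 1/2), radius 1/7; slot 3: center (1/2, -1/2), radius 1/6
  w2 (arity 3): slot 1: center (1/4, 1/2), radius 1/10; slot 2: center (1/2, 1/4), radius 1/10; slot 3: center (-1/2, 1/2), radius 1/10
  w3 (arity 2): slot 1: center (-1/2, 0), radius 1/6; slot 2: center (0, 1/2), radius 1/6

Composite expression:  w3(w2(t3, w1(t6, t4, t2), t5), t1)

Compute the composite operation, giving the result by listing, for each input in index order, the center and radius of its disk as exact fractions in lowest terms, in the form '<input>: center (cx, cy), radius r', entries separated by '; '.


t1: center (0, 1/2), radius 1/6; t2: center (-49/120, 1/30), radius 1/360; t3: center (-11/24, 1/12), radius 1/60; t4: center (-49/120, 1/20), radius 1/420; t5: center (-7/12, 1/12), radius 1/60; t6: center (-5/12, 1/24), radius 1/420


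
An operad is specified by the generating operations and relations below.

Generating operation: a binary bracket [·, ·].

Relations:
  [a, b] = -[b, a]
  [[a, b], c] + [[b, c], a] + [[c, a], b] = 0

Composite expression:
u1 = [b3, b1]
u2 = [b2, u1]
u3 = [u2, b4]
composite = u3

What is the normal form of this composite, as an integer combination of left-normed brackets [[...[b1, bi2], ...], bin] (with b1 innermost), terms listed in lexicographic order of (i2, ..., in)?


Left-normed coefficients sit on the b1-initial expansion words.
Composite bracket: [[b2, [b3, b1]], b4]
Full expansion: 8 signed words from ab - ba (2^3 = 8).
The b1-initial words carry the normal form:
  b1b3b2b4 appears with sign +1, giving the term +[[[b1, b3], b2], b4]

[[[b1, b3], b2], b4]


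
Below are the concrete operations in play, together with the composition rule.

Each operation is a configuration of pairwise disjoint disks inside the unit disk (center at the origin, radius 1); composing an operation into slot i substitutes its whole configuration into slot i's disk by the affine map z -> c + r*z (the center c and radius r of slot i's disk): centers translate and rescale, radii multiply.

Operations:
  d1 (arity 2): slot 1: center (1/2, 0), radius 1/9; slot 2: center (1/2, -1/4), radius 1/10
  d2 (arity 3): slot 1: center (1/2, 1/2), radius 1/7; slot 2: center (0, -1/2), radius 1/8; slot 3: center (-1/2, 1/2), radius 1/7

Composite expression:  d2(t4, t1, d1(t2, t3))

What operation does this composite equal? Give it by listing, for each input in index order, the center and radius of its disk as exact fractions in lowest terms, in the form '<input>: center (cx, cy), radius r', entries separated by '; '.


t1: center (0, -1/2), radius 1/8; t2: center (-3/7, 1/2), radius 1/63; t3: center (-3/7, 13/28), radius 1/70; t4: center (1/2, 1/2), radius 1/7

Only the slot chain above each t matters under d2; compose those maps.
tracing t4 down its 1-map path: center (1/2, 1/2), radius 1/7
tracing t1 down its 1-map path: center (0, -1/2), radius 1/8
tracing t2 down its 2-map path: center (-3/7, 1/2), radius 1/63
tracing t3 down its 2-map path: center (-3/7, 13/28), radius 1/70


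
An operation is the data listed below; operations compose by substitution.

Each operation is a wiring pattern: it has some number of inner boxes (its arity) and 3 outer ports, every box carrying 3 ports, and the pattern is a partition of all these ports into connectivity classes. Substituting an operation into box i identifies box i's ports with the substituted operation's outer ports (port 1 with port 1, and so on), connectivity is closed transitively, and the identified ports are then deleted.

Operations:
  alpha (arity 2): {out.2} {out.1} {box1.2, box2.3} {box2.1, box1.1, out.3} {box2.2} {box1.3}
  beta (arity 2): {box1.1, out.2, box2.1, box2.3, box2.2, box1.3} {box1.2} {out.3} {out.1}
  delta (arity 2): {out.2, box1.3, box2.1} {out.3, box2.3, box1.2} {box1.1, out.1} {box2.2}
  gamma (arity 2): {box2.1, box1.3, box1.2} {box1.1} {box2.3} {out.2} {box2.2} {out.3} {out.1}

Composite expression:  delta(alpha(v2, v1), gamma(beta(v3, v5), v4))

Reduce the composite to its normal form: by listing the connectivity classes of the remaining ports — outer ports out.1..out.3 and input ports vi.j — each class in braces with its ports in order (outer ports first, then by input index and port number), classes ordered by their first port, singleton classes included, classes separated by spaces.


{out.1} {out.2, v1.1, v2.1} {out.3} {v1.2} {v1.3, v2.2} {v2.3} {v3.1, v3.3, v4.1, v5.1, v5.2, v5.3} {v3.2} {v4.2} {v4.3}

Treat the ports identified at delta as solder joints: merge, then drop.
after alpha, the pattern on (v2, v1) reads {out.1} {out.2} {out.3, v1.1, v2.1} {v1.2} {v1.3, v2.2} {v2.3} (out.j = its outer ports)
after beta, the pattern on (v3, v5) reads {out.1} {out.2, v3.1, v3.3, v5.1, v5.2, v5.3} {out.3} {v3.2} (out.j = its outer ports)
after gamma, the pattern on (v3, v5, v4) reads {out.1} {out.2} {out.3} {v3.1, v3.3, v4.1, v5.1, v5.2, v5.3} {v3.2} {v4.2} {v4.3} (out.j = its outer ports)
after delta, the pattern on (v2, v1, v3, v5, v4) reads {out.1} {out.2, v1.1, v2.1} {out.3} {v1.2} {v1.3, v2.2} {v2.3} {v3.1, v3.3, v4.1, v5.1, v5.2, v5.3} {v3.2} {v4.2} {v4.3} (out.j = its outer ports)


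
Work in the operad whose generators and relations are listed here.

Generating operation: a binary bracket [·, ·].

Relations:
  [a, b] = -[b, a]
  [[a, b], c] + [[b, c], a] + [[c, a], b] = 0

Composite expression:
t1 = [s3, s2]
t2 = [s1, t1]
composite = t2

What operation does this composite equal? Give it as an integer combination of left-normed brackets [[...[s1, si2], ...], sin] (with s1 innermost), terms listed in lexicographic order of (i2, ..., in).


-[[s1, s2], s3] + [[s1, s3], s2]


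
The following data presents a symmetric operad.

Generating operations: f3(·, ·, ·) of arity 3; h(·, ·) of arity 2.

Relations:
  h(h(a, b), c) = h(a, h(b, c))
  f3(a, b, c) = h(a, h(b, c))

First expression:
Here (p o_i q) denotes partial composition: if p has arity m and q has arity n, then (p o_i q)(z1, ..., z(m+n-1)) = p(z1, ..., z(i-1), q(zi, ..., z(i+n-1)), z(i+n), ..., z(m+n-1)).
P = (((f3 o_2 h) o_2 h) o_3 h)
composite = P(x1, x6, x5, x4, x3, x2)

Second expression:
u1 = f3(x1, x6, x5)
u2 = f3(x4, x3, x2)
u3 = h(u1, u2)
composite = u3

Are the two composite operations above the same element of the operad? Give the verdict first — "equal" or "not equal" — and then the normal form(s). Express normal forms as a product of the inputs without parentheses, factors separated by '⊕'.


The first composite normalizes to x1 ⊕ x6 ⊕ x5 ⊕ x4 ⊕ x3 ⊕ x2
The second composite normalizes to x1 ⊕ x6 ⊕ x5 ⊕ x4 ⊕ x3 ⊕ x2
The normal forms match — equal.

equal: each reduces to x1 ⊕ x6 ⊕ x5 ⊕ x4 ⊕ x3 ⊕ x2


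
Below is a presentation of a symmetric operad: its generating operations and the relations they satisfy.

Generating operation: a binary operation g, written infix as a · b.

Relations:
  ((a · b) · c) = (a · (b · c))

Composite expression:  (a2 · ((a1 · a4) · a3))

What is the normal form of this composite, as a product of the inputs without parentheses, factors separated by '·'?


a2 · a1 · a4 · a3

Under associativity of g, the answer is the a's in reading order.
(a1 · a4) linearizes to a1 · a4
((a1 · a4) · a3) linearizes to a1 · a4 · a3
(a2 · ((a1 · a4) · a3)) linearizes to a2 · a1 · a4 · a3


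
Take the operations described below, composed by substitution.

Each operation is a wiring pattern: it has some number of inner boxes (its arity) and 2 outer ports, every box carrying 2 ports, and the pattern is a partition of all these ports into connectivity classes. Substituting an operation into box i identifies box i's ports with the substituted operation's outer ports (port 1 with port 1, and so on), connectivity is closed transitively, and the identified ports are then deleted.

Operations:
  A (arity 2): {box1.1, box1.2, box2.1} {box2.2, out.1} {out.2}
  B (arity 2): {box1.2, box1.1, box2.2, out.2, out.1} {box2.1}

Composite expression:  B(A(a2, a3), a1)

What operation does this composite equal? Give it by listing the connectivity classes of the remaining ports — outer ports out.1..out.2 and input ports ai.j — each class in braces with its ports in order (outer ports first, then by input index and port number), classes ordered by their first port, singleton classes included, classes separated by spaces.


Treat the ports identified at B as solder joints: merge, then drop.
the subtree at A composes to {out.1, a3.2} {out.2} {a2.1, a2.2, a3.1} on (a2, a3); out.j = own outer ports
the subtree at B composes to {out.1, out.2, a1.2, a3.2} {a1.1} {a2.1, a2.2, a3.1} on (a2, a3, a1); out.j = own outer ports

{out.1, out.2, a1.2, a3.2} {a1.1} {a2.1, a2.2, a3.1}


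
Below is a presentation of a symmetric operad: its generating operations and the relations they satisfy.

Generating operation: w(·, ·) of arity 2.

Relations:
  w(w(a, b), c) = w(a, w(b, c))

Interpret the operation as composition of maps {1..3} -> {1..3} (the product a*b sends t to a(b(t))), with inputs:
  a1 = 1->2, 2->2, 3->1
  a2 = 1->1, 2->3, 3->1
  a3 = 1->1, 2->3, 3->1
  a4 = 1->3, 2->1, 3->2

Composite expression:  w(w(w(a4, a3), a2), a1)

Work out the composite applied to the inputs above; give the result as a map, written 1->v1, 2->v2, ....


1->3, 2->3, 3->3

w(a4, a3) = 1->3, 2->2, 3->3
w(w(a4, a3), a2) = 1->3, 2->3, 3->3
w(w(w(a4, a3), a2), a1) = 1->3, 2->3, 3->3


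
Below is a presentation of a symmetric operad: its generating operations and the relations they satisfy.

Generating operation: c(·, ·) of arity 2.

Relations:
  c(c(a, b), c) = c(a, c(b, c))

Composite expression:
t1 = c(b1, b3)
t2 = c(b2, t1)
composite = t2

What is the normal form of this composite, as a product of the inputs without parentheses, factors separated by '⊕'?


b2 ⊕ b1 ⊕ b3

Key point: c is associative — brackets drop, the b-order remains.
c(b1, b3) unparenthesizes to b1 ⊕ b3
c(b2, c(b1, b3)) unparenthesizes to b2 ⊕ b1 ⊕ b3


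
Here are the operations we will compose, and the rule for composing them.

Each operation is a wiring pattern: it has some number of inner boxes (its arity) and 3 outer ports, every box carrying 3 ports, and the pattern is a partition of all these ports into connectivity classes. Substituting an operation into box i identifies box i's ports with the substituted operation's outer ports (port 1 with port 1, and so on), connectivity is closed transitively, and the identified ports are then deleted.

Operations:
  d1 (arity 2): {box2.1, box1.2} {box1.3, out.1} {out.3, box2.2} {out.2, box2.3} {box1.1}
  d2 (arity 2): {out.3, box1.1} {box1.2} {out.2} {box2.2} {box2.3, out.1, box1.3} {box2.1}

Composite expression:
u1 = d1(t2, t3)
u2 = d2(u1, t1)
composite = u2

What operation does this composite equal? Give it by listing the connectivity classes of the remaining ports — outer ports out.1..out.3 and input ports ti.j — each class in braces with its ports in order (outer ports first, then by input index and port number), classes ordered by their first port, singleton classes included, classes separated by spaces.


Substituting into d2 glues patterns; closure does the rest.
through d1, on inputs (t2, t3): {out.1, t2.3} {out.2, t3.3} {out.3, t3.2} {t2.1} {t2.2, t3.1} (out.j = stage outer ports)
through d2, on inputs (t2, t3, t1): {out.1, t1.3, t3.2} {out.2} {out.3, t2.3} {t1.1} {t1.2} {t2.1} {t2.2, t3.1} {t3.3} (out.j = stage outer ports)

{out.1, t1.3, t3.2} {out.2} {out.3, t2.3} {t1.1} {t1.2} {t2.1} {t2.2, t3.1} {t3.3}


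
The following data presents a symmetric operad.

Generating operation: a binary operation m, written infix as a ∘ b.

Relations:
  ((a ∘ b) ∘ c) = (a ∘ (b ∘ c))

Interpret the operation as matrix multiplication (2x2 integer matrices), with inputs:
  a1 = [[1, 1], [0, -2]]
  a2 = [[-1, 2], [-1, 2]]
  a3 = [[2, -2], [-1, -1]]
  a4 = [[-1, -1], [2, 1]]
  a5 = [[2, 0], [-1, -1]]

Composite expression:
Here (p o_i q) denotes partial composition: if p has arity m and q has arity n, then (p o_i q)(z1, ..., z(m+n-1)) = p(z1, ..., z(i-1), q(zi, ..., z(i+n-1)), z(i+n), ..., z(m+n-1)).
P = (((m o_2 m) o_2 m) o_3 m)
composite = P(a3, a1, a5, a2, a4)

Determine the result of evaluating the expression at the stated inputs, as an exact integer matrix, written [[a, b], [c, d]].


[[-40, -24], [-20, -12]]


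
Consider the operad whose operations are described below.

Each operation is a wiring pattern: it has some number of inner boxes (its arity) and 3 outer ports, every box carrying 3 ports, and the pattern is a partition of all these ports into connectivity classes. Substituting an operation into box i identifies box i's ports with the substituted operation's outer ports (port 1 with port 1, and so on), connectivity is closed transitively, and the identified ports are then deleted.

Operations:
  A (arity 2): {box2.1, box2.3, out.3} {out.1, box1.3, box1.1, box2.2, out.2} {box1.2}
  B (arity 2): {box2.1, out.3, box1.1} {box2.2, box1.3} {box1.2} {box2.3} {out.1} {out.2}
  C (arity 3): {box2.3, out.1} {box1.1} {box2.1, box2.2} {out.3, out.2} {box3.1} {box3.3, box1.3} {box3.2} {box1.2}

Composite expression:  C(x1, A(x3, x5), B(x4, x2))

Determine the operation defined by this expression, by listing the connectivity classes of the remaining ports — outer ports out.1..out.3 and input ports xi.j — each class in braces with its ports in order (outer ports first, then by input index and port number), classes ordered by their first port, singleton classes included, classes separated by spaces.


{out.1, x5.1, x5.3} {out.2, out.3} {x1.1} {x1.2} {x1.3, x2.1, x4.1} {x2.2, x4.3} {x2.3} {x3.1, x3.3, x5.2} {x3.2} {x4.2}

Two ports join when wires chain via C-identified ports.
the subtree at A composes to {out.1, out.2, x3.1, x3.3, x5.2} {out.3, x5.1, x5.3} {x3.2} on (x3, x5); out.j = own outer ports
the subtree at B composes to {out.1} {out.2} {out.3, x2.1, x4.1} {x2.2, x4.3} {x2.3} {x4.2} on (x4, x2); out.j = own outer ports
the subtree at C composes to {out.1, x5.1, x5.3} {out.2, out.3} {x1.1} {x1.2} {x1.3, x2.1, x4.1} {x2.2, x4.3} {x2.3} {x3.1, x3.3, x5.2} {x3.2} {x4.2} on (x1, x3, x5, x4, x2); out.j = own outer ports


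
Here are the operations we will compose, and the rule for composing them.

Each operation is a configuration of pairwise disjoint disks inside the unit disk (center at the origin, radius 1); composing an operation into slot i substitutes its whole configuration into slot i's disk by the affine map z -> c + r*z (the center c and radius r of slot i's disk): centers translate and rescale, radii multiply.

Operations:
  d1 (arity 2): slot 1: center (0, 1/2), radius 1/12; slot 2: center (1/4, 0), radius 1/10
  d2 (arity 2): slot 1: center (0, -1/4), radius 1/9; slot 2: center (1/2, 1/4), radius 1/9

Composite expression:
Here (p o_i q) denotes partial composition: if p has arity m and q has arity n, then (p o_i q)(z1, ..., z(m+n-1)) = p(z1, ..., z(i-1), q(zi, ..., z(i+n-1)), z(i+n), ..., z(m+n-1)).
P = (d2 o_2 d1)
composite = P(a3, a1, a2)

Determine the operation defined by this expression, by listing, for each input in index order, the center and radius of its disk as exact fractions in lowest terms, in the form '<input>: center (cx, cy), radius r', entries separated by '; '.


Nesting under d2 composes maps z -> c + r*z down each a-path.
for a3, the 1-step affine chain lands on center (0, -1/4), radius 1/9
for a1, the 2-step affine chain lands on center (1/2, 11/36), radius 1/108
for a2, the 2-step affine chain lands on center (19/36, 1/4), radius 1/90

a1: center (1/2, 11/36), radius 1/108; a2: center (19/36, 1/4), radius 1/90; a3: center (0, -1/4), radius 1/9


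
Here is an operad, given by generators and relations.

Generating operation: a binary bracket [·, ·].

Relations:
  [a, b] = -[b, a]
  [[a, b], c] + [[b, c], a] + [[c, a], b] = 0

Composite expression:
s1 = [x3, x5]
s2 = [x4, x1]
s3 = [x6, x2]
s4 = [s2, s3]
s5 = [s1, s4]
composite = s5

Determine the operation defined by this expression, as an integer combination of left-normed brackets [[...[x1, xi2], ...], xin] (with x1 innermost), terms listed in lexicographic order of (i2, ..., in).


Skip Jacobi rewriting: expand, keep x1-initial words, read off terms.
Composite bracket: [[x3, x5], [[x4, x1], [x6, x2]]]
Expanding via [a, b] = ab - ba: 32 signed words (2^5 = 32).
Only words starting with x1 matter:
  the word x1x4x2x6x3x5 carries sign -1 and contributes -[[[[[x1, x4], x2], x6], x3], x5]
  the word x1x4x2x6x5x3 carries sign +1 and contributes +[[[[[x1, x4], x2], x6], x5], x3]
  the word x1x4x6x2x3x5 carries sign +1 and contributes +[[[[[x1, x4], x6], x2], x3], x5]
  the word x1x4x6x2x5x3 carries sign -1 and contributes -[[[[[x1, x4], x6], x2], x5], x3]

-[[[[[x1, x4], x2], x6], x3], x5] + [[[[[x1, x4], x2], x6], x5], x3] + [[[[[x1, x4], x6], x2], x3], x5] - [[[[[x1, x4], x6], x2], x5], x3]


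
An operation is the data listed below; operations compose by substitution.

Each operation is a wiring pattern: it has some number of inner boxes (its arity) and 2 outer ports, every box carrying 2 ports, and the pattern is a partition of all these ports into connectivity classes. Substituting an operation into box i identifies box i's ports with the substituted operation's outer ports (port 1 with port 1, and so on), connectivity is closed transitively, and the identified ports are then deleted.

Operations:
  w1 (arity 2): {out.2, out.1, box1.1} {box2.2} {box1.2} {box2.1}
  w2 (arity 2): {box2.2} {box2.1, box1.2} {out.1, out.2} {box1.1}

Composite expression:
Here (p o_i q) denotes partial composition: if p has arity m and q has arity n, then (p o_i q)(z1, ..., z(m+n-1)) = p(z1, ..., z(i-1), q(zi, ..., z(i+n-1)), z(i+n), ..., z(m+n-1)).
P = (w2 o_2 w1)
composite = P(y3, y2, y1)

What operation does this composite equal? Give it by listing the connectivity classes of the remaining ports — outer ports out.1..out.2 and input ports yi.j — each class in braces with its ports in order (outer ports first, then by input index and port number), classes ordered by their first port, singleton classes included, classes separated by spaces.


Substituting into w2 glues patterns; closure does the rest.
after w1, the pattern on (y2, y1) reads {out.1, out.2, y2.1} {y1.1} {y1.2} {y2.2} (out.j = its outer ports)
after w2, the pattern on (y3, y2, y1) reads {out.1, out.2} {y1.1} {y1.2} {y2.1, y3.2} {y2.2} {y3.1} (out.j = its outer ports)

{out.1, out.2} {y1.1} {y1.2} {y2.1, y3.2} {y2.2} {y3.1}


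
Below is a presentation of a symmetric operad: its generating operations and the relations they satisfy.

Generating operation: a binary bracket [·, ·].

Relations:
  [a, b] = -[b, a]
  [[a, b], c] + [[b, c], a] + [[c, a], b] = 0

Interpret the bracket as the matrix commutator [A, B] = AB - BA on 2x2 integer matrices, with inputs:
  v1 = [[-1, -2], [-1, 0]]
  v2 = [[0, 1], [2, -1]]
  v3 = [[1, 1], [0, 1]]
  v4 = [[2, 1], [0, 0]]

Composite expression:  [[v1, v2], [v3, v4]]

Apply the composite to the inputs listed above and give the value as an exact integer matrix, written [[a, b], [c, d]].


[v1, v2] = [[-3, 1], [1, 3]]
[v3, v4] = [[0, -2], [0, 0]]
[[v1, v2], [v3, v4]] = [[2, 12], [0, -2]]

[[2, 12], [0, -2]]


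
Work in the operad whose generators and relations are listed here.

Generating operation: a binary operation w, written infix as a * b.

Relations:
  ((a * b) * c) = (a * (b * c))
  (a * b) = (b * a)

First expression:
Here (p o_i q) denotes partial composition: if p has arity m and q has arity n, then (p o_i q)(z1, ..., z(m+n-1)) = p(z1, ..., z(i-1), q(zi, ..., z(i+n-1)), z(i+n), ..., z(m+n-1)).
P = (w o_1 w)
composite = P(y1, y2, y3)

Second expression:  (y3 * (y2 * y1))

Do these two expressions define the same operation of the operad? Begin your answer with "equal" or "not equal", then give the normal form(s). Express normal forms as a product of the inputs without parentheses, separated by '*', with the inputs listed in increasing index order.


equal; both compose to y1 * y2 * y3


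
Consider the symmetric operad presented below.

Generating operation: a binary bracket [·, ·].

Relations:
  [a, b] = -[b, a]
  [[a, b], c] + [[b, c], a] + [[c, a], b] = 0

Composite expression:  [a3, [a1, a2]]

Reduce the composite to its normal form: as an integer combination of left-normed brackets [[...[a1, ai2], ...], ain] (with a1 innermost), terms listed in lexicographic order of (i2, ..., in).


-[[a1, a2], a3]

Antisymmetry and Jacobi reduce to a1-anchored left-normed brackets.
Composite bracket: [a3, [a1, a2]]
Full expansion: 4 signed words from ab - ba (2^2 = 4).
Collect the words opening with a1:
  a1a2a3 (sign -1) contributes -[[a1, a2], a3]


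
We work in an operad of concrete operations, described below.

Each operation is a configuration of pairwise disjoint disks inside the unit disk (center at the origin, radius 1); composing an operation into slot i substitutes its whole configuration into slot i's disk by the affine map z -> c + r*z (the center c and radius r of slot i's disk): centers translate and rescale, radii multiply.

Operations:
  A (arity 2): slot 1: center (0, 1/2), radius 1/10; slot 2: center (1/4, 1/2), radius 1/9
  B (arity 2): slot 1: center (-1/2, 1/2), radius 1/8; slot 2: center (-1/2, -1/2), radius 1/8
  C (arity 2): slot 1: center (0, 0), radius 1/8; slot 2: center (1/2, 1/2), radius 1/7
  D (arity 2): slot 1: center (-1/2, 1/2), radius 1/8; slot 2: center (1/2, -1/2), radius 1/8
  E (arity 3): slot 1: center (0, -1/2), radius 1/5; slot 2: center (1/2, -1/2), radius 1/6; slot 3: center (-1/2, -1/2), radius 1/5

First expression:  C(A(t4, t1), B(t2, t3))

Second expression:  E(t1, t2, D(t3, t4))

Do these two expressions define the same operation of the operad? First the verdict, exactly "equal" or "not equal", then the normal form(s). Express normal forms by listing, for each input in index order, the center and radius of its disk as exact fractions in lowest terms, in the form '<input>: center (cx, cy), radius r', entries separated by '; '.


The first expression, normalized: t1: center (1/32, 1/16), radius 1/72; t2: center (3/7, 4/7), radius 1/56; t3: center (3/7, 3/7), radius 1/56; t4: center (0, 1/16), radius 1/80
The second expression, normalized: t1: center (0, -1/2), radius 1/5; t2: center (1/2, -1/2), radius 1/6; t3: center (-3/5, -2/5), radius 1/40; t4: center (-2/5, -3/5), radius 1/40
They disagree, so not equal.

not equal — first t1: center (1/32, 1/16), radius 1/72; t2: center (3/7, 4/7), radius 1/56; t3: center (3/7, 3/7), radius 1/56; t4: center (0, 1/16), radius 1/80, second t1: center (0, -1/2), radius 1/5; t2: center (1/2, -1/2), radius 1/6; t3: center (-3/5, -2/5), radius 1/40; t4: center (-2/5, -3/5), radius 1/40


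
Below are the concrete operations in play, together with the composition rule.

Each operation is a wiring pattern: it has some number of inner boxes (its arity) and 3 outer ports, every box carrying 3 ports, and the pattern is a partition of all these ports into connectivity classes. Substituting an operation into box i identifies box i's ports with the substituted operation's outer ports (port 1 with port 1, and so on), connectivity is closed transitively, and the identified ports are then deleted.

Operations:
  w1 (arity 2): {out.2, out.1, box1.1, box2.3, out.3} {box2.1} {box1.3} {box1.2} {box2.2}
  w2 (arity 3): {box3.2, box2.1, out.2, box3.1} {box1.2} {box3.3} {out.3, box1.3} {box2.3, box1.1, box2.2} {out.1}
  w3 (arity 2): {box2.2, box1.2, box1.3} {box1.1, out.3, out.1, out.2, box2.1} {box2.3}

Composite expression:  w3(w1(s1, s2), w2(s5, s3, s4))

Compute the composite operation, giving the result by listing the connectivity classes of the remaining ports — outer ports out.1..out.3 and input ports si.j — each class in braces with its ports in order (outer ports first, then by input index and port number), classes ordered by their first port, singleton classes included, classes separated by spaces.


{out.1, out.2, out.3, s1.1, s2.3, s3.1, s4.1, s4.2} {s1.2} {s1.3} {s2.1} {s2.2} {s3.2, s3.3, s5.1} {s4.3} {s5.2} {s5.3}

Substituting into w3 glues patterns; closure does the rest.
composing w1 on (s1, s2), with out.j its own outer ports: {out.1, out.2, out.3, s1.1, s2.3} {s1.2} {s1.3} {s2.1} {s2.2}
composing w2 on (s5, s3, s4), with out.j its own outer ports: {out.1} {out.2, s3.1, s4.1, s4.2} {out.3, s5.3} {s3.2, s3.3, s5.1} {s4.3} {s5.2}
composing w3 on (s1, s2, s5, s3, s4), with out.j its own outer ports: {out.1, out.2, out.3, s1.1, s2.3, s3.1, s4.1, s4.2} {s1.2} {s1.3} {s2.1} {s2.2} {s3.2, s3.3, s5.1} {s4.3} {s5.2} {s5.3}


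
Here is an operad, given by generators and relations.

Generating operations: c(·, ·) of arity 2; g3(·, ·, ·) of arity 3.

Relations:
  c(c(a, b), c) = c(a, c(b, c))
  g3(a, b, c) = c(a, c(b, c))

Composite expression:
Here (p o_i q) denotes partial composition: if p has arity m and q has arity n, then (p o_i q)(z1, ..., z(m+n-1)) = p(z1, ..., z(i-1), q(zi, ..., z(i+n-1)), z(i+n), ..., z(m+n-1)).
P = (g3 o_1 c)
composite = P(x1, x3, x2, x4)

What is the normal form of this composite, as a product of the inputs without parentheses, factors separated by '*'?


x1 * x3 * x2 * x4

Associativity of g3 dissolves the nesting; only the x-input order survives.
c(x1, x3) unparenthesizes to x1 * x3
g3(c(x1, x3), x2, x4) unparenthesizes to x1 * x3 * x2 * x4


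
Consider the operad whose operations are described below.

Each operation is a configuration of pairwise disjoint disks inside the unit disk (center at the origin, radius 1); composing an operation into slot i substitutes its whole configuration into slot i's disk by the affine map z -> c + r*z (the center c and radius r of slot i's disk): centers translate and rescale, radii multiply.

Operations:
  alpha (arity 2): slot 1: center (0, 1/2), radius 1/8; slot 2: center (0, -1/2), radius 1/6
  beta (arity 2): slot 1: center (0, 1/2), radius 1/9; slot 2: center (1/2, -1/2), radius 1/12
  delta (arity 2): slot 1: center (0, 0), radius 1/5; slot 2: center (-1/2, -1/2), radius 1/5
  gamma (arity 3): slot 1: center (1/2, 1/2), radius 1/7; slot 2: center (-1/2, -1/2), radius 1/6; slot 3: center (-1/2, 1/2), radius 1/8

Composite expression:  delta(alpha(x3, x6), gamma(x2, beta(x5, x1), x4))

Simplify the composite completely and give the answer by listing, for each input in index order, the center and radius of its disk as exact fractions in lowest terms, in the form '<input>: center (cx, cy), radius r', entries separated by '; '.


Below delta, radii multiply path by path; the x-disk centers shift.
tracing x3 down its 2-map path: center (0, 1/10), radius 1/40
tracing x6 down its 2-map path: center (0, -1/10), radius 1/30
tracing x2 down its 2-map path: center (-2/5, -2/5), radius 1/35
tracing x5 down its 3-map path: center (-3/5, -7/12), radius 1/270
tracing x1 down its 3-map path: center (-7/12, -37/60), radius 1/360
tracing x4 down its 2-map path: center (-3/5, -2/5), radius 1/40

x1: center (-7/12, -37/60), radius 1/360; x2: center (-2/5, -2/5), radius 1/35; x3: center (0, 1/10), radius 1/40; x4: center (-3/5, -2/5), radius 1/40; x5: center (-3/5, -7/12), radius 1/270; x6: center (0, -1/10), radius 1/30


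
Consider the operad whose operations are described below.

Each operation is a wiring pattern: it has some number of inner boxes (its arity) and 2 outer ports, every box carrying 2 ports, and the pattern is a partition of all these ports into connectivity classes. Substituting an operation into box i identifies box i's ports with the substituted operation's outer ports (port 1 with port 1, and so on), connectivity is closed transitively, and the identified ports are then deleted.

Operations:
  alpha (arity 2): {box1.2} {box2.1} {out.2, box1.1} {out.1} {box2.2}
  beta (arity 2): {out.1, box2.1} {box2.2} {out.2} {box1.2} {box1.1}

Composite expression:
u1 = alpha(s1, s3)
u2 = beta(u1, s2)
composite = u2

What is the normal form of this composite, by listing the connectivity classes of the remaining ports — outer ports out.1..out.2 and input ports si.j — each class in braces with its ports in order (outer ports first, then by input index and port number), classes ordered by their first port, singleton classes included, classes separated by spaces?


{out.1, s2.1} {out.2} {s1.1} {s1.2} {s2.2} {s3.1} {s3.2}

Treat the ports identified at beta as solder joints: merge, then drop.
composing alpha on (s1, s3), with out.j its own outer ports: {out.1} {out.2, s1.1} {s1.2} {s3.1} {s3.2}
composing beta on (s1, s3, s2), with out.j its own outer ports: {out.1, s2.1} {out.2} {s1.1} {s1.2} {s2.2} {s3.1} {s3.2}


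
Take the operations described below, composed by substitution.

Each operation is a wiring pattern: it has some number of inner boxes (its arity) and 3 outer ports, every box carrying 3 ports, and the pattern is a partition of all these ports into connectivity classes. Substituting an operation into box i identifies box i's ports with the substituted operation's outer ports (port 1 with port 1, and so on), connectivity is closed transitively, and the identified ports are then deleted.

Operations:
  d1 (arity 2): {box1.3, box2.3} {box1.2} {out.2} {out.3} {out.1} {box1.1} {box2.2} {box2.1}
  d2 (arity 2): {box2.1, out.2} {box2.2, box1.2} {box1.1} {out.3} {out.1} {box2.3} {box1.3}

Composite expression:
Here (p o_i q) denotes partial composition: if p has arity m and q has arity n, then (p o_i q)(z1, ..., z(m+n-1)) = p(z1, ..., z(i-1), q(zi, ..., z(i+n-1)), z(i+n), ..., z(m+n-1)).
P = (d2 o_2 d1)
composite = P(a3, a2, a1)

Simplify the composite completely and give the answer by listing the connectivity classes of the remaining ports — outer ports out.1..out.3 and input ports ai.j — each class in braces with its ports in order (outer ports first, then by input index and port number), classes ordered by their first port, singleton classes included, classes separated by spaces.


{out.1} {out.2} {out.3} {a1.1} {a1.2} {a1.3, a2.3} {a2.1} {a2.2} {a3.1} {a3.2} {a3.3}

Treat the ports identified at d2 as solder joints: merge, then drop.
the subtree at d1 composes to {out.1} {out.2} {out.3} {a1.1} {a1.2} {a1.3, a2.3} {a2.1} {a2.2} on (a2, a1); out.j = own outer ports
the subtree at d2 composes to {out.1} {out.2} {out.3} {a1.1} {a1.2} {a1.3, a2.3} {a2.1} {a2.2} {a3.1} {a3.2} {a3.3} on (a3, a2, a1); out.j = own outer ports


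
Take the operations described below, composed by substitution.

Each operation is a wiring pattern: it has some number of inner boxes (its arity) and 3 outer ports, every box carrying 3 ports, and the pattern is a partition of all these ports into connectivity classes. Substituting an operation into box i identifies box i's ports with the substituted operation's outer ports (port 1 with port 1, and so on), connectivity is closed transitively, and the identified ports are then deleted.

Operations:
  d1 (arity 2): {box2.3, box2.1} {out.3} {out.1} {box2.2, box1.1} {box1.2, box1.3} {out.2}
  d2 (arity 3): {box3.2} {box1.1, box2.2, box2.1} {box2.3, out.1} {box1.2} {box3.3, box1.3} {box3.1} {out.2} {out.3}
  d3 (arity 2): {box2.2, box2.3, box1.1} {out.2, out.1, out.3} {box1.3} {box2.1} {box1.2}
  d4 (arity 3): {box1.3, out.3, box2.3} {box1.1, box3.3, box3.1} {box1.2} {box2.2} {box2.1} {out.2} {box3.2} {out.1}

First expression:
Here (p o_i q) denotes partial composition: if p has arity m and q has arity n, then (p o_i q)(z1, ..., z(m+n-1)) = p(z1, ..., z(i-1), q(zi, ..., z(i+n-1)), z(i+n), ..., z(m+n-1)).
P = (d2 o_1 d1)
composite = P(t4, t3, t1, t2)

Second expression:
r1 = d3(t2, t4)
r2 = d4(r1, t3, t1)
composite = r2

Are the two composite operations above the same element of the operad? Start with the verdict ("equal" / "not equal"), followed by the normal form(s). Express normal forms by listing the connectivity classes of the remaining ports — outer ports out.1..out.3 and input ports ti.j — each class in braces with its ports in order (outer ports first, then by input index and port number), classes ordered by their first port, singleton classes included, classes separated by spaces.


not equal; the first gives {out.1, t1.3} {out.2} {out.3} {t1.1, t1.2} {t2.1} {t2.2} {t2.3} {t3.1, t3.3} {t3.2, t4.1} {t4.2, t4.3} and the second {out.1} {out.2} {out.3, t1.1, t1.3, t3.3} {t1.2} {t2.1, t4.2, t4.3} {t2.2} {t2.3} {t3.1} {t3.2} {t4.1}


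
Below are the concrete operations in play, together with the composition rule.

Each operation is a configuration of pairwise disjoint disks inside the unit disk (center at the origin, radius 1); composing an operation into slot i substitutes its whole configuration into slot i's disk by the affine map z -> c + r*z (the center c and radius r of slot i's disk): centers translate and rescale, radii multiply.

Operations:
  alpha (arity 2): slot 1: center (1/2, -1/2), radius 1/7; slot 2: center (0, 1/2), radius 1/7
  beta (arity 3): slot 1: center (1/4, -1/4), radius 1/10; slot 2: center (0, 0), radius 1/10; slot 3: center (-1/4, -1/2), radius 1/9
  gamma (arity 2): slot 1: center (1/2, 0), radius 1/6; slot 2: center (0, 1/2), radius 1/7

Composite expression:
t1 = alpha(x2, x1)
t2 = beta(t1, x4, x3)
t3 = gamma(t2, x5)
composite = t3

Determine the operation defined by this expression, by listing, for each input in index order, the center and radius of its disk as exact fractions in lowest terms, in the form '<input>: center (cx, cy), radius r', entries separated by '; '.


x1: center (13/24, -1/30), radius 1/420; x2: center (11/20, -1/20), radius 1/420; x3: center (11/24, -1/12), radius 1/54; x4: center (1/2, 0), radius 1/60; x5: center (0, 1/2), radius 1/7

Each x-disk chains the slot maps above it in gamma; radii multiply.
x2: after 3 affine steps, its disk has center (11/20, -1/20), radius 1/420
x1: after 3 affine steps, its disk has center (13/24, -1/30), radius 1/420
x4: after 2 affine steps, its disk has center (1/2, 0), radius 1/60
x3: after 2 affine steps, its disk has center (11/24, -1/12), radius 1/54
x5: after 1 affine step, its disk has center (0, 1/2), radius 1/7


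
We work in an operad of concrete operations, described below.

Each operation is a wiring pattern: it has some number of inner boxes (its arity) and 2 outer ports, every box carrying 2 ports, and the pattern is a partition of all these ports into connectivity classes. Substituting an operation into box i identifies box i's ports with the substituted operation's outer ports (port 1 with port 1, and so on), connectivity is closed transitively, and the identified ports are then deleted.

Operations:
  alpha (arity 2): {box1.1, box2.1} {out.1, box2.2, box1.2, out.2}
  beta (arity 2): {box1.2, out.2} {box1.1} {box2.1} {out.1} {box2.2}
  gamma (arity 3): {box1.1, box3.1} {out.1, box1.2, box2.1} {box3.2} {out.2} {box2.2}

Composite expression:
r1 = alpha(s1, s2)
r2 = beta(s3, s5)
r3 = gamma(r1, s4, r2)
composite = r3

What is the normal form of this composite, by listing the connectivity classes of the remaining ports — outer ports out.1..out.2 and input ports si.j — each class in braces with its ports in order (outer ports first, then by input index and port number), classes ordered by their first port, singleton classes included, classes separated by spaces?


{out.1, s1.2, s2.2, s4.1} {out.2} {s1.1, s2.1} {s3.1} {s3.2} {s4.2} {s5.1} {s5.2}

Substituting into gamma glues patterns; closure does the rest.
through alpha, on inputs (s1, s2): {out.1, out.2, s1.2, s2.2} {s1.1, s2.1} (out.j = stage outer ports)
through beta, on inputs (s3, s5): {out.1} {out.2, s3.2} {s3.1} {s5.1} {s5.2} (out.j = stage outer ports)
through gamma, on inputs (s1, s2, s4, s3, s5): {out.1, s1.2, s2.2, s4.1} {out.2} {s1.1, s2.1} {s3.1} {s3.2} {s4.2} {s5.1} {s5.2} (out.j = stage outer ports)


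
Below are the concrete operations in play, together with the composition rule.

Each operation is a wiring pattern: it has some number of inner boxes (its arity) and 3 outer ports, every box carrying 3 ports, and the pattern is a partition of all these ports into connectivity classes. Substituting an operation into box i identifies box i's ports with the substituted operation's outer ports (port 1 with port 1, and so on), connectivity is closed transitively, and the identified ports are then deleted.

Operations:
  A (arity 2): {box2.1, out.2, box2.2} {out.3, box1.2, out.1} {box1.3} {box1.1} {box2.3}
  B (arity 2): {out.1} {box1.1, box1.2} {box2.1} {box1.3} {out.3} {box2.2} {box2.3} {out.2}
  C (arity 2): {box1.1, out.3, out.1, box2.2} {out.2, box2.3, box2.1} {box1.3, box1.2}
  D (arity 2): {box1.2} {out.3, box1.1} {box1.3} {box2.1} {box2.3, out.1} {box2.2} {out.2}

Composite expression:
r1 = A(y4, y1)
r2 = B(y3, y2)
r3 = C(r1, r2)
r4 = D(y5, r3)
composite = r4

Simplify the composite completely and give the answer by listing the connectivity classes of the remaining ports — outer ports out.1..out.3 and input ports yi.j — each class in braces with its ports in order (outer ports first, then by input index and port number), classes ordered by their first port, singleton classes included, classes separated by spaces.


{out.1, y1.1, y1.2, y4.2} {out.2} {out.3, y5.1} {y1.3} {y2.1} {y2.2} {y2.3} {y3.1, y3.2} {y3.3} {y4.1} {y4.3} {y5.2} {y5.3}

Treat the ports identified at D as solder joints: merge, then drop.
after A, the pattern on (y4, y1) reads {out.1, out.3, y4.2} {out.2, y1.1, y1.2} {y1.3} {y4.1} {y4.3} (out.j = its outer ports)
after B, the pattern on (y3, y2) reads {out.1} {out.2} {out.3} {y2.1} {y2.2} {y2.3} {y3.1, y3.2} {y3.3} (out.j = its outer ports)
after C, the pattern on (y4, y1, y3, y2) reads {out.1, out.3, y1.1, y1.2, y4.2} {out.2} {y1.3} {y2.1} {y2.2} {y2.3} {y3.1, y3.2} {y3.3} {y4.1} {y4.3} (out.j = its outer ports)
after D, the pattern on (y5, y4, y1, y3, y2) reads {out.1, y1.1, y1.2, y4.2} {out.2} {out.3, y5.1} {y1.3} {y2.1} {y2.2} {y2.3} {y3.1, y3.2} {y3.3} {y4.1} {y4.3} {y5.2} {y5.3} (out.j = its outer ports)
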